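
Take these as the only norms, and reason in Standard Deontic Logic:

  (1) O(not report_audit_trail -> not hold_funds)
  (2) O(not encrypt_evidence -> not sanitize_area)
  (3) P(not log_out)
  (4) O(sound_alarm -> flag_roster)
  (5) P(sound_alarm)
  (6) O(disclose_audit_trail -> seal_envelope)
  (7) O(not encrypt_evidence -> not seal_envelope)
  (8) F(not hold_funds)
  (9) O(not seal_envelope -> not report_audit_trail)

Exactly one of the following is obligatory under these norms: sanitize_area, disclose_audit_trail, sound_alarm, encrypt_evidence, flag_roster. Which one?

Premise 8, F(not hold_funds), is equivalent to O(hold_funds).
The contrapositive of premise 1 (O(not report_audit_trail -> not hold_funds)) is O(hold_funds -> report_audit_trail), and O(hold_funds) is already established, so O(report_audit_trail).
The contrapositive of premise 9 (O(not seal_envelope -> not report_audit_trail)) is O(report_audit_trail -> seal_envelope), and O(report_audit_trail) is already established, so O(seal_envelope).
Premise 7, O(not encrypt_evidence -> not seal_envelope), contraposes to O(seal_envelope -> encrypt_evidence); with O(seal_envelope) we get O(encrypt_evidence).
So O(encrypt_evidence) holds — encrypt_evidence is obligatory. None of the other listed options is made obligatory by any chain of premises.

encrypt_evidence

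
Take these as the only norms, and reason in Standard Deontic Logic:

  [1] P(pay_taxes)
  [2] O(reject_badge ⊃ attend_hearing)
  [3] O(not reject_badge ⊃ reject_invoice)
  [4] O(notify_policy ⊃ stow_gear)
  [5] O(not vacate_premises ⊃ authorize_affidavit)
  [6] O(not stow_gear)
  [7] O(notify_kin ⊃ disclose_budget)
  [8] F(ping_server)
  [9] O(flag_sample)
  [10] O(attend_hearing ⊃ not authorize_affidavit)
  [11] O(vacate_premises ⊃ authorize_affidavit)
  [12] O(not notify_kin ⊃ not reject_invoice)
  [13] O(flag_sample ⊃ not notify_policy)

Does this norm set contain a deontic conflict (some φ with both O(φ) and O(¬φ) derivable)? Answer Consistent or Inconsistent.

Consistent

Premise 4 is O(notify_policy ⊃ stow_gear), but O(notify_policy) is not derivable from the premises, so it does not yield O(stow_gear).
So O(stow_gear) is not derivable, and the apparent clash with O(not stow_gear) does not arise.
A world satisfying every obligation exists (e.g. attend_hearing=false, authorize_affidavit=true, disclose_budget=true, flag_sample=true, notify_kin=true, notify_policy=false, pay_taxes=false, ping_server=false, reject_badge=false, reject_invoice=true, stow_gear=false, vacate_premises=false); no atom is both obligatory and forbidden, so the set is consistent.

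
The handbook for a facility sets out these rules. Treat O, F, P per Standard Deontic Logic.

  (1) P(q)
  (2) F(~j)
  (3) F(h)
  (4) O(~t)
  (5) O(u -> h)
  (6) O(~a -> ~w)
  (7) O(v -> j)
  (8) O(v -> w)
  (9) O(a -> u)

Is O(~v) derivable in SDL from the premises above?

Yes

Premise 3, F(h), is equivalent to O(~h).
Premise 5, O(u -> h), contraposes to O(~h -> ~u); with O(~h) we get O(~u).
Premise 9, O(a -> u), contraposes to O(~u -> ~a); with O(~u) we get O(~a).
With premise 6, O(~a -> ~w), the K-axiom yields O(~w).
The contrapositive of premise 8 (O(v -> w)) is O(~w -> ~v), and O(~w) is already established, so O(~v).
Premises 1, 2, 4, 7 do not contribute to this derivation.
So O(~v) follows.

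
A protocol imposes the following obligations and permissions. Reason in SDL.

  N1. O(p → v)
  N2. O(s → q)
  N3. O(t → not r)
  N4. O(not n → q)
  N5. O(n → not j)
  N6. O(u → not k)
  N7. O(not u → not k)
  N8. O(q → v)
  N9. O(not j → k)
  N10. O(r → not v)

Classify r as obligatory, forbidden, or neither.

Premises 6 and 7 are O(u → not k) and O(not u → not k); every ideal world satisfies u or not u, so in either case not k holds — hence O(not k).
Premise 9 is O(not j → k); contrapositively O(not k → j). Since O(not k) holds, K gives O(j).
Premise 5 is O(n → not j); contrapositively O(j → not n). Since O(j) holds, K gives O(not n).
Applying K to premise 4 (O(not n → q)) and O(not n) yields O(q).
Premise 8 is O(q → v); since O(q), deontic closure gives O(v).
Premise 10 is O(r → not v); contrapositively O(v → not r). Since O(v) holds, K gives O(not r).
Premises 1, 2, 3 do not contribute to this derivation.
Thus O(not r), which is F(r): r is forbidden.

Forbidden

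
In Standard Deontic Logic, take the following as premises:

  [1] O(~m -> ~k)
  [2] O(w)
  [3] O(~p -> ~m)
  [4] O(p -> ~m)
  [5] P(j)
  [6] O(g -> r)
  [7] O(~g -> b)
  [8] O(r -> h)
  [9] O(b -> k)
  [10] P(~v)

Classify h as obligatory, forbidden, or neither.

Obligatory

By case analysis on p: premise 4 gives O(p -> ~m) and premise 3 gives O(~p -> ~m), so O(~m) either way.
Premise 1 is O(~m -> ~k); since O(~m), deontic closure gives O(~k).
Premise 9 is O(b -> k); contrapositively O(~k -> ~b). Since O(~k) holds, K gives O(~b).
The contrapositive of premise 7 (O(~g -> b)) is O(~b -> g), and O(~b) is already established, so O(g).
Applying K to premise 6 (O(g -> r)) and O(g) yields O(r).
Applying K to premise 8 (O(r -> h)) and O(r) yields O(h).
Premises 2, 5, 10 do not contribute to this derivation.
Hence h is obligatory.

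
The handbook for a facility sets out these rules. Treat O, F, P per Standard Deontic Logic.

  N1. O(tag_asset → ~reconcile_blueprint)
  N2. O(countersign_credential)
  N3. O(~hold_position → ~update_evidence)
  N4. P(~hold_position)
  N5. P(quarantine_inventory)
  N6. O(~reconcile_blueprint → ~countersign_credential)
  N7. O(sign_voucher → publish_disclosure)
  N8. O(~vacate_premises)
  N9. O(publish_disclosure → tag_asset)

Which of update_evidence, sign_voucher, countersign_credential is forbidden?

sign_voucher

From premise 2 we have O(countersign_credential).
Premise 6 is O(~reconcile_blueprint → ~countersign_credential); contrapositively O(countersign_credential → reconcile_blueprint). Since O(countersign_credential) holds, K gives O(reconcile_blueprint).
Premise 1 is O(tag_asset → ~reconcile_blueprint); contrapositively O(reconcile_blueprint → ~tag_asset). Since O(reconcile_blueprint) holds, K gives O(~tag_asset).
The contrapositive of premise 9 (O(publish_disclosure → tag_asset)) is O(~tag_asset → ~publish_disclosure), and O(~tag_asset) is already established, so O(~publish_disclosure).
The contrapositive of premise 7 (O(sign_voucher → publish_disclosure)) is O(~publish_disclosure → ~sign_voucher), and O(~publish_disclosure) is already established, so O(~sign_voucher).
So O(~sign_voucher) holds, i.e. sign_voucher is forbidden. None of the other listed options is forbidden under the premises.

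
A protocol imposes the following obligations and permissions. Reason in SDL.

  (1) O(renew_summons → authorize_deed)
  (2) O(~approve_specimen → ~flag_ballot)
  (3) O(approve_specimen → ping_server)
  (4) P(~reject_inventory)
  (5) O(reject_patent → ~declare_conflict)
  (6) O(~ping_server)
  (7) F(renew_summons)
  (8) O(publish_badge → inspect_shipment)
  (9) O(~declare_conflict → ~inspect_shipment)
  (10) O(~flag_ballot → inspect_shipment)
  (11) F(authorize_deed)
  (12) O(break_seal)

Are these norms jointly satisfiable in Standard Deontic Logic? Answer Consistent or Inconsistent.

Consistent

Premise 1 is O(renew_summons → authorize_deed), but O(renew_summons) is not derivable from the premises, so it does not yield O(authorize_deed).
So O(authorize_deed) is not derivable, and the apparent clash with O(~authorize_deed) does not arise.
A world satisfying every obligation exists (e.g. approve_specimen=false, authorize_deed=false, break_seal=true, declare_conflict=true, flag_ballot=false, inspect_shipment=true, ping_server=false, publish_badge=false, reject_inventory=false, reject_patent=false, renew_summons=false); no atom is both obligatory and forbidden, so the set is consistent.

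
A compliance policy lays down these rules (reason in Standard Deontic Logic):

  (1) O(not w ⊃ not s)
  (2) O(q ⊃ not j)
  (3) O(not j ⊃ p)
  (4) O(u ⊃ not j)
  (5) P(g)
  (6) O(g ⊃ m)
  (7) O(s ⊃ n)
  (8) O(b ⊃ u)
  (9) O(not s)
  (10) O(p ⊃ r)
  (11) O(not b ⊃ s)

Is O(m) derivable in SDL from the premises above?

Premise 6 is O(g ⊃ m), but O(g) is not derivable from the premises (the permission P(g) asserts only not O(not g), not O(g)), so it does not yield O(m).
No other premise forces O(m). An ideal world satisfying every premise can still have m false, so O(m) is not derivable.

No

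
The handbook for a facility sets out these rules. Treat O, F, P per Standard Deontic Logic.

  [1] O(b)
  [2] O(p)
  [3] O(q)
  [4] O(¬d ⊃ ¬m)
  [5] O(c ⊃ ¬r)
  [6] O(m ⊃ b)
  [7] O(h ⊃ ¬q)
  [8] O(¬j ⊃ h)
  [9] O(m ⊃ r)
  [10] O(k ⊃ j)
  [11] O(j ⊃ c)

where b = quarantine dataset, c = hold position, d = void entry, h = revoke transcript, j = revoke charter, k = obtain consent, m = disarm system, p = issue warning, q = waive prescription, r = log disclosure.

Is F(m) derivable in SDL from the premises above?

Premise 3 gives O(q).
Premise 7, O(h ⊃ ¬q), contraposes to O(q ⊃ ¬h); with O(q) we get O(¬h).
Premise 8, O(¬j ⊃ h), contraposes to O(¬h ⊃ j); with O(¬h) we get O(j).
Premise 11 is O(j ⊃ c); since O(j), deontic closure gives O(c).
Applying K to premise 5 (O(c ⊃ ¬r)) and O(c) yields O(¬r).
Premise 9 is O(m ⊃ r); contrapositively O(¬r ⊃ ¬m). Since O(¬r) holds, K gives O(¬m).
Premises 1, 2, 4, 6, 10 do not contribute to this derivation.
So O(¬m) holds, i.e. F(m). The claim follows.

Yes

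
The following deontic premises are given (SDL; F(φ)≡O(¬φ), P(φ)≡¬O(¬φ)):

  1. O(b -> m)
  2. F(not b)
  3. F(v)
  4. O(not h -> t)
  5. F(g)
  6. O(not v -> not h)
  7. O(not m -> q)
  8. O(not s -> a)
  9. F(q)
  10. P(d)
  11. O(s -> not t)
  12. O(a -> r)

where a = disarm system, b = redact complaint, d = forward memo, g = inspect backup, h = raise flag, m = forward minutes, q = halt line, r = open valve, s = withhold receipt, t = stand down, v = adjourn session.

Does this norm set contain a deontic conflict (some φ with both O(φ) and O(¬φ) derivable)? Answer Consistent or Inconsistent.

Premise 7 is O(not m -> q), but O(not m) is not derivable from the premises, so it does not yield O(q).
So O(q) is not derivable, and the apparent clash with O(not q) does not arise.
A world satisfying every obligation exists (e.g. a=true, b=true, d=false, g=false, h=false, m=true, q=false, r=true, s=false, t=true, v=false); no atom is both obligatory and forbidden, so the set is consistent.

Consistent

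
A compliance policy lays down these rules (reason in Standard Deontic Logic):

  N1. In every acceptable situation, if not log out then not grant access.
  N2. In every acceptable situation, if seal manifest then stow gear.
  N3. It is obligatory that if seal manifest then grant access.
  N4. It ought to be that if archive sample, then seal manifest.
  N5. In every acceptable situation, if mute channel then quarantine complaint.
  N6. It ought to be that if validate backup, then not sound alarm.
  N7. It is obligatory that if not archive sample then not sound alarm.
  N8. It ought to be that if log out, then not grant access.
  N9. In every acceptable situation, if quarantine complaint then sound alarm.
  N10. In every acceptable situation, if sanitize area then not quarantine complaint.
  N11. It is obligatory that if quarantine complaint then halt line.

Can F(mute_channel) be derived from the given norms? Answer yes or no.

By case analysis on log_out: premise 8 gives O(log_out → ¬grant_access) and premise 1 gives O(¬log_out → ¬grant_access), so O(¬grant_access) either way.
Premise 3, O(seal_manifest → grant_access), contraposes to O(¬grant_access → ¬seal_manifest); with O(¬grant_access) we get O(¬seal_manifest).
The contrapositive of premise 4 (O(archive_sample → seal_manifest)) is O(¬seal_manifest → ¬archive_sample), and O(¬seal_manifest) is already established, so O(¬archive_sample).
From O(¬archive_sample) and premise 7, O(¬archive_sample → ¬sound_alarm), we obtain O(¬sound_alarm).
The contrapositive of premise 9 (O(quarantine_complaint → sound_alarm)) is O(¬sound_alarm → ¬quarantine_complaint), and O(¬sound_alarm) is already established, so O(¬quarantine_complaint).
Premise 5 is O(mute_channel → quarantine_complaint); contrapositively O(¬quarantine_complaint → ¬mute_channel). Since O(¬quarantine_complaint) holds, K gives O(¬mute_channel).
Premises 2, 6, 10, 11 do not contribute to this derivation.
So O(¬mute_channel) holds, i.e. F(mute_channel). The claim follows.

Yes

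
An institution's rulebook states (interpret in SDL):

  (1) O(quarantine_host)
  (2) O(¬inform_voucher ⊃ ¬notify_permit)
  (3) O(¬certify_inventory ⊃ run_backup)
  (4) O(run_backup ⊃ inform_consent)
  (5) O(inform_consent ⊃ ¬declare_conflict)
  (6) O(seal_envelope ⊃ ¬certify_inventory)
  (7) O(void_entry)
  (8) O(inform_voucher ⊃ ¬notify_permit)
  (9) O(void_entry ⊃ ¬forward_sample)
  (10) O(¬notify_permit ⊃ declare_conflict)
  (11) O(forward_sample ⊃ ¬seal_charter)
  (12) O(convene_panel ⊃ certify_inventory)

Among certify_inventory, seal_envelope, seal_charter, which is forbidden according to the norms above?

seal_envelope

Premises 2 and 8 cover both cases: O(¬inform_voucher ⊃ ¬notify_permit) and O(inform_voucher ⊃ ¬notify_permit). Since ¬inform_voucher ∨ inform_voucher is a tautology, O(¬notify_permit) follows.
Premise 10 is O(¬notify_permit ⊃ declare_conflict); since O(¬notify_permit), deontic closure gives O(declare_conflict).
Premise 5 is O(inform_consent ⊃ ¬declare_conflict); contrapositively O(declare_conflict ⊃ ¬inform_consent). Since O(declare_conflict) holds, K gives O(¬inform_consent).
Premise 4, O(run_backup ⊃ inform_consent), contraposes to O(¬inform_consent ⊃ ¬run_backup); with O(¬inform_consent) we get O(¬run_backup).
Premise 3 is O(¬certify_inventory ⊃ run_backup); contrapositively O(¬run_backup ⊃ certify_inventory). Since O(¬run_backup) holds, K gives O(certify_inventory).
Premise 6, O(seal_envelope ⊃ ¬certify_inventory), contraposes to O(certify_inventory ⊃ ¬seal_envelope); with O(certify_inventory) we get O(¬seal_envelope).
So O(¬seal_envelope) holds, i.e. seal_envelope is forbidden. None of the other listed options is forbidden under the premises.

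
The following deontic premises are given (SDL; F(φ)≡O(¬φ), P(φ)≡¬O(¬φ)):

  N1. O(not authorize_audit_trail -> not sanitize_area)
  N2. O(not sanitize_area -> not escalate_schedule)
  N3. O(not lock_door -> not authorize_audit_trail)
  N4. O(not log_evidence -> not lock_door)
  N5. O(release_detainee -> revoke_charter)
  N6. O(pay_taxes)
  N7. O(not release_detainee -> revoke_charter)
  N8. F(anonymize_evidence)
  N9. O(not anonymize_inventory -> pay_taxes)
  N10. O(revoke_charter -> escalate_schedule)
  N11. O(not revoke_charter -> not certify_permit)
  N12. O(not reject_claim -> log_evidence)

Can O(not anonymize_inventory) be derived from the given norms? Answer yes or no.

No

Premise 9 is O(not anonymize_inventory -> pay_taxes); even if O(pay_taxes) held, inferring O(not anonymize_inventory) would be affirming the consequent — invalid.
No other premise forces O(not anonymize_inventory). An ideal world satisfying every premise can still have not anonymize_inventory false, so O(not anonymize_inventory) is not derivable.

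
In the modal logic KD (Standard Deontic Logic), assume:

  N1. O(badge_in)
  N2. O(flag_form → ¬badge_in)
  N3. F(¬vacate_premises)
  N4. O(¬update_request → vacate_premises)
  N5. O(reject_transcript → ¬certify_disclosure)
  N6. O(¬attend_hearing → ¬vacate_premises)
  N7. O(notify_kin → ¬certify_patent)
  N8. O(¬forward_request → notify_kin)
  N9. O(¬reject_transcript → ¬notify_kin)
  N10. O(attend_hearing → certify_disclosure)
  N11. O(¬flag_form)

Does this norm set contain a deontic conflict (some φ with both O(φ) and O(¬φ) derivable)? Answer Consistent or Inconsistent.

Premise 2 is O(flag_form → ¬badge_in), but O(flag_form) is not derivable from the premises, so it does not yield O(¬badge_in).
So O(¬badge_in) is not derivable, and the apparent clash with O(badge_in) does not arise.
A world satisfying every obligation exists (e.g. attend_hearing=true, badge_in=true, certify_disclosure=true, certify_patent=false, flag_form=false, forward_request=true, notify_kin=false, reject_transcript=false, update_request=false, vacate_premises=true); no atom is both obligatory and forbidden, so the set is consistent.

Consistent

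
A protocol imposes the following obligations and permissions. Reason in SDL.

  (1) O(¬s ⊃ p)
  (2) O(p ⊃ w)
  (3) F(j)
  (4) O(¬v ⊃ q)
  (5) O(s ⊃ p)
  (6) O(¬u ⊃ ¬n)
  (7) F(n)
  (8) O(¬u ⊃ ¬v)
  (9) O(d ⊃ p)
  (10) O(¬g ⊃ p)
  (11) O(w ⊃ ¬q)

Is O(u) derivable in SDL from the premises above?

Yes

Premises 5 and 1 cover both cases: O(s ⊃ p) and O(¬s ⊃ p). Since s ∨ ¬s is a tautology, O(p) follows.
With premise 2, O(p ⊃ w), the K-axiom yields O(w).
Applying K to premise 11 (O(w ⊃ ¬q)) and O(w) yields O(¬q).
Premise 4, O(¬v ⊃ q), contraposes to O(¬q ⊃ v); with O(¬q) we get O(v).
Premise 8 is O(¬u ⊃ ¬v); contrapositively O(v ⊃ u). Since O(v) holds, K gives O(u).
Premises 3, 6, 7, 9, 10 do not contribute to this derivation.
So O(u) follows.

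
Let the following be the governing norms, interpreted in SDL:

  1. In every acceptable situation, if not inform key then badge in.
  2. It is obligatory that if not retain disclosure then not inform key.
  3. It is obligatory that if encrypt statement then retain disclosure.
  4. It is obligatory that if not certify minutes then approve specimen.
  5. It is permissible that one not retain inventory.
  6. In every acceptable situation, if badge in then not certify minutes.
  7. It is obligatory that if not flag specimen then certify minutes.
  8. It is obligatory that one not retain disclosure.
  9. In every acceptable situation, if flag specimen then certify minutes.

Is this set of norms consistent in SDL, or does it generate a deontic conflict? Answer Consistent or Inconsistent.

Inconsistent

By case analysis on flag_specimen: premise 9 gives O(flag_specimen → certify_minutes) and premise 7 gives O(¬flag_specimen → certify_minutes), so O(certify_minutes) either way.
The contrapositive of premise 6 (O(badge_in → ¬certify_minutes)) is O(certify_minutes → ¬badge_in), and O(certify_minutes) is already established, so O(¬badge_in).
The contrapositive of premise 1 (O(¬inform_key → badge_in)) is O(¬badge_in → inform_key), and O(¬badge_in) is already established, so O(inform_key).
Premise 2, O(¬retain_disclosure → ¬inform_key), contraposes to O(inform_key → retain_disclosure); with O(inform_key) we get O(retain_disclosure).
But premise 8 directly asserts O(¬retain_disclosure).
We now have both O(retain_disclosure) and O(¬retain_disclosure) — retain_disclosure is simultaneously obligatory and forbidden, violating the D-axiom.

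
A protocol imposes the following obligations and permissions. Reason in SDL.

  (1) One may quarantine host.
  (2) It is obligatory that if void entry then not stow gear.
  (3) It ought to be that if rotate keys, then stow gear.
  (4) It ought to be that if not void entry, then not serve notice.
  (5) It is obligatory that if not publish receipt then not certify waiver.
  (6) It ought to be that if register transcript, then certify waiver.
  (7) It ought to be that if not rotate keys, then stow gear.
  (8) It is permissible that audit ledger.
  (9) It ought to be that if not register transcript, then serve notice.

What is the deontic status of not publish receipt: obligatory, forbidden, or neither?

Forbidden

By case analysis on rotate_keys: premise 3 gives O(rotate_keys → stow_gear) and premise 7 gives O(¬rotate_keys → stow_gear), so O(stow_gear) either way.
The contrapositive of premise 2 (O(void_entry → ¬stow_gear)) is O(stow_gear → ¬void_entry), and O(stow_gear) is already established, so O(¬void_entry).
Applying K to premise 4 (O(¬void_entry → ¬serve_notice)) and O(¬void_entry) yields O(¬serve_notice).
Premise 9, O(¬register_transcript → serve_notice), contraposes to O(¬serve_notice → register_transcript); with O(¬serve_notice) we get O(register_transcript).
Premise 6 is O(register_transcript → certify_waiver); since O(register_transcript), deontic closure gives O(certify_waiver).
Premise 5, O(¬publish_receipt → ¬certify_waiver), contraposes to O(certify_waiver → publish_receipt); with O(certify_waiver) we get O(publish_receipt).
Premises 1, 8 do not contribute to this derivation.
Thus O(publish_receipt), which is F(¬publish_receipt): ¬publish_receipt is forbidden.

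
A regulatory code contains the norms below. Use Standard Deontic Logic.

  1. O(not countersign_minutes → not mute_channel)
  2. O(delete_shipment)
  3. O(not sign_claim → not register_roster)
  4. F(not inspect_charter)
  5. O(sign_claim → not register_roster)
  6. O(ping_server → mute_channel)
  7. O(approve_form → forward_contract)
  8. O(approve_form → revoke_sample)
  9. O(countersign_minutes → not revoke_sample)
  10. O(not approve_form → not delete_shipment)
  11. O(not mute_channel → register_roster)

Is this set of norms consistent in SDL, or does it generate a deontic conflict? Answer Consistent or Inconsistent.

Inconsistent

Premises 5 and 3 cover both cases: O(sign_claim → not register_roster) and O(not sign_claim → not register_roster). Since sign_claim ∨ not sign_claim is a tautology, O(not register_roster) follows.
The contrapositive of premise 11 (O(not mute_channel → register_roster)) is O(not register_roster → mute_channel), and O(not register_roster) is already established, so O(mute_channel).
The contrapositive of premise 1 (O(not countersign_minutes → not mute_channel)) is O(mute_channel → countersign_minutes), and O(mute_channel) is already established, so O(countersign_minutes).
With premise 9, O(countersign_minutes → not revoke_sample), the K-axiom yields O(not revoke_sample).
The contrapositive of premise 8 (O(approve_form → revoke_sample)) is O(not revoke_sample → not approve_form), and O(not revoke_sample) is already established, so O(not approve_form).
Premise 10 is O(not approve_form → not delete_shipment); since O(not approve_form), deontic closure gives O(not delete_shipment).
Yet premise 2 states O(delete_shipment).
We now have both O(not delete_shipment) and O(delete_shipment) — delete_shipment is simultaneously obligatory and forbidden, violating the D-axiom.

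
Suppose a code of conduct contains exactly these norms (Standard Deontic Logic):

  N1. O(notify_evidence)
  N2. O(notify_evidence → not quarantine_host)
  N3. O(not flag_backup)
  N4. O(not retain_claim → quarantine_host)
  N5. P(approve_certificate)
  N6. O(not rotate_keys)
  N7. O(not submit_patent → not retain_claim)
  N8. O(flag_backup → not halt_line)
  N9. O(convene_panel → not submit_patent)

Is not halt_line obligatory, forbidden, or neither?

Premise 8 is O(flag_backup → not halt_line), but O(flag_backup) is not derivable from the premises, so it does not yield O(not halt_line).
No premise or chain of K-axiom applications forces O(not halt_line), and none forces O(halt_line). So not halt_line is neither obligatory nor forbidden under these norms.

Neither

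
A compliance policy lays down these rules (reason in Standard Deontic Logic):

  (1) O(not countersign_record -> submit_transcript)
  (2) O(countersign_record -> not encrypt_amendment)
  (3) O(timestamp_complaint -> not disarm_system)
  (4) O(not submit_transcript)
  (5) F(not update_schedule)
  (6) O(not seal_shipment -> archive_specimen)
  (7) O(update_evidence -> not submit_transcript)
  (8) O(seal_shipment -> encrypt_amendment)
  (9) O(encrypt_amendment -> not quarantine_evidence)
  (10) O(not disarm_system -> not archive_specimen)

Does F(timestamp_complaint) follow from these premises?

Yes

From premise 4 we have O(not submit_transcript).
Premise 1, O(not countersign_record -> submit_transcript), contraposes to O(not submit_transcript -> countersign_record); with O(not submit_transcript) we get O(countersign_record).
Premise 2 is O(countersign_record -> not encrypt_amendment); since O(countersign_record), deontic closure gives O(not encrypt_amendment).
Premise 8 is O(seal_shipment -> encrypt_amendment); contrapositively O(not encrypt_amendment -> not seal_shipment). Since O(not encrypt_amendment) holds, K gives O(not seal_shipment).
Premise 6 is O(not seal_shipment -> archive_specimen); since O(not seal_shipment), deontic closure gives O(archive_specimen).
The contrapositive of premise 10 (O(not disarm_system -> not archive_specimen)) is O(archive_specimen -> disarm_system), and O(archive_specimen) is already established, so O(disarm_system).
Premise 3, O(timestamp_complaint -> not disarm_system), contraposes to O(disarm_system -> not timestamp_complaint); with O(disarm_system) we get O(not timestamp_complaint).
Premises 5, 7, 9 do not contribute to this derivation.
So O(not timestamp_complaint) holds, i.e. F(timestamp_complaint). The claim follows.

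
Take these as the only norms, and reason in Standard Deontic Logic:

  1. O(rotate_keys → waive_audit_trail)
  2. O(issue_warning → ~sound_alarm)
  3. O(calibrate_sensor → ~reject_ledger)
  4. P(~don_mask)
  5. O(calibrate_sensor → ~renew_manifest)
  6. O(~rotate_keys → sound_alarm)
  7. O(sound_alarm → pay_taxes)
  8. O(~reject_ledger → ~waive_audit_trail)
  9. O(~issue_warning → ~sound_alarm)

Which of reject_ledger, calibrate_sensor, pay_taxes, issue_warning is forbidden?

By case analysis on issue_warning: premise 2 gives O(issue_warning → ~sound_alarm) and premise 9 gives O(~issue_warning → ~sound_alarm), so O(~sound_alarm) either way.
Premise 6, O(~rotate_keys → sound_alarm), contraposes to O(~sound_alarm → rotate_keys); with O(~sound_alarm) we get O(rotate_keys).
Applying K to premise 1 (O(rotate_keys → waive_audit_trail)) and O(rotate_keys) yields O(waive_audit_trail).
Premise 8, O(~reject_ledger → ~waive_audit_trail), contraposes to O(waive_audit_trail → reject_ledger); with O(waive_audit_trail) we get O(reject_ledger).
The contrapositive of premise 3 (O(calibrate_sensor → ~reject_ledger)) is O(reject_ledger → ~calibrate_sensor), and O(reject_ledger) is already established, so O(~calibrate_sensor).
So O(~calibrate_sensor) holds, i.e. calibrate_sensor is forbidden. None of the other listed options is forbidden under the premises.

calibrate_sensor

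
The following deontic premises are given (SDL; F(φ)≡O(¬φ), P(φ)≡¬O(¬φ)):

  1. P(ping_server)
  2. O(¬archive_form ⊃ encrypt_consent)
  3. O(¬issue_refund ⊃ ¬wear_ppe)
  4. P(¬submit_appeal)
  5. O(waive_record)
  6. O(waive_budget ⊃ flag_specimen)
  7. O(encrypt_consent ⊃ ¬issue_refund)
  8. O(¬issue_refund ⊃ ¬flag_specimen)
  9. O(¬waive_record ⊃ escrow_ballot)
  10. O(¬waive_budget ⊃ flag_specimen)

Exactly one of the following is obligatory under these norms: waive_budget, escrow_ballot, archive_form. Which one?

By case analysis on waive_budget: premise 6 gives O(waive_budget ⊃ flag_specimen) and premise 10 gives O(¬waive_budget ⊃ flag_specimen), so O(flag_specimen) either way.
The contrapositive of premise 8 (O(¬issue_refund ⊃ ¬flag_specimen)) is O(flag_specimen ⊃ issue_refund), and O(flag_specimen) is already established, so O(issue_refund).
Premise 7, O(encrypt_consent ⊃ ¬issue_refund), contraposes to O(issue_refund ⊃ ¬encrypt_consent); with O(issue_refund) we get O(¬encrypt_consent).
Premise 2 is O(¬archive_form ⊃ encrypt_consent); contrapositively O(¬encrypt_consent ⊃ archive_form). Since O(¬encrypt_consent) holds, K gives O(archive_form).
So O(archive_form) holds — archive_form is obligatory. None of the other listed options is made obligatory by any chain of premises.

archive_form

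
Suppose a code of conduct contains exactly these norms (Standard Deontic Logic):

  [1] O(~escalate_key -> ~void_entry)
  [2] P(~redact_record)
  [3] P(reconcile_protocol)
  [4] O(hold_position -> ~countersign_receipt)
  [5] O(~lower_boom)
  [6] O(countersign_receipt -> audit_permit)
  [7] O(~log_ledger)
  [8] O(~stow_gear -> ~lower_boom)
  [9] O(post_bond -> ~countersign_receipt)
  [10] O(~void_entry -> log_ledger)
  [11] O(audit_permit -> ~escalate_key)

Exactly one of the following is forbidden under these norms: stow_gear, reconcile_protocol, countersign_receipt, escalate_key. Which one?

Premise 7 gives O(~log_ledger).
Premise 10, O(~void_entry -> log_ledger), contraposes to O(~log_ledger -> void_entry); with O(~log_ledger) we get O(void_entry).
The contrapositive of premise 1 (O(~escalate_key -> ~void_entry)) is O(void_entry -> escalate_key), and O(void_entry) is already established, so O(escalate_key).
Premise 11 is O(audit_permit -> ~escalate_key); contrapositively O(escalate_key -> ~audit_permit). Since O(escalate_key) holds, K gives O(~audit_permit).
Premise 6 is O(countersign_receipt -> audit_permit); contrapositively O(~audit_permit -> ~countersign_receipt). Since O(~audit_permit) holds, K gives O(~countersign_receipt).
So O(~countersign_receipt) holds, i.e. countersign_receipt is forbidden. None of the other listed options is forbidden under the premises.

countersign_receipt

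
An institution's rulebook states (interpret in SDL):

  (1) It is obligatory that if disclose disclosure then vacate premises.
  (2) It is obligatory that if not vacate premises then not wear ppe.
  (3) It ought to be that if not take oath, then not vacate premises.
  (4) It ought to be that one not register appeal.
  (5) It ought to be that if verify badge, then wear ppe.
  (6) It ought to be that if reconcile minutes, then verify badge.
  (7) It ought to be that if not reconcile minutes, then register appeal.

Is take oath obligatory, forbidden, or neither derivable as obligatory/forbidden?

From premise 4 we have O(¬register_appeal).
The contrapositive of premise 7 (O(¬reconcile_minutes → register_appeal)) is O(¬register_appeal → reconcile_minutes), and O(¬register_appeal) is already established, so O(reconcile_minutes).
With premise 6, O(reconcile_minutes → verify_badge), the K-axiom yields O(verify_badge).
Applying K to premise 5 (O(verify_badge → wear_ppe)) and O(verify_badge) yields O(wear_ppe).
Premise 2, O(¬vacate_premises → ¬wear_ppe), contraposes to O(wear_ppe → vacate_premises); with O(wear_ppe) we get O(vacate_premises).
Premise 3 is O(¬take_oath → ¬vacate_premises); contrapositively O(vacate_premises → take_oath). Since O(vacate_premises) holds, K gives O(take_oath).
Premise 1 does not contribute to this derivation.
Hence take_oath is obligatory.

Obligatory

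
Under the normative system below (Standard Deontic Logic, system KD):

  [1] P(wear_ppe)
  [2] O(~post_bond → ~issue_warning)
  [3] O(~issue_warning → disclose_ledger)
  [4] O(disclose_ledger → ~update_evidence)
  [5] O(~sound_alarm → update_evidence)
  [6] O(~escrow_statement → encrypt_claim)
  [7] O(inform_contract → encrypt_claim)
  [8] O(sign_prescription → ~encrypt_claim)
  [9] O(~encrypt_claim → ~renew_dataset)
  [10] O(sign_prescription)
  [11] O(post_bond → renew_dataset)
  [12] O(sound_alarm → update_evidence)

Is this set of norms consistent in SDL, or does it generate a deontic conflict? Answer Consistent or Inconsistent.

Inconsistent

Premises 5 and 12 cover both cases: O(~sound_alarm → update_evidence) and O(sound_alarm → update_evidence). Since ~sound_alarm ∨ sound_alarm is a tautology, O(update_evidence) follows.
Premise 4 is O(disclose_ledger → ~update_evidence); contrapositively O(update_evidence → ~disclose_ledger). Since O(update_evidence) holds, K gives O(~disclose_ledger).
The contrapositive of premise 3 (O(~issue_warning → disclose_ledger)) is O(~disclose_ledger → issue_warning), and O(~disclose_ledger) is already established, so O(issue_warning).
The contrapositive of premise 2 (O(~post_bond → ~issue_warning)) is O(issue_warning → post_bond), and O(issue_warning) is already established, so O(post_bond).
With premise 11, O(post_bond → renew_dataset), the K-axiom yields O(renew_dataset).
Premise 9 is O(~encrypt_claim → ~renew_dataset); contrapositively O(renew_dataset → encrypt_claim). Since O(renew_dataset) holds, K gives O(encrypt_claim).
Premise 8, O(sign_prescription → ~encrypt_claim), contraposes to O(encrypt_claim → ~sign_prescription); with O(encrypt_claim) we get O(~sign_prescription).
However, premise 10 gives O(sign_prescription).
We now have both O(~sign_prescription) and O(sign_prescription) — sign_prescription is simultaneously obligatory and forbidden, violating the D-axiom.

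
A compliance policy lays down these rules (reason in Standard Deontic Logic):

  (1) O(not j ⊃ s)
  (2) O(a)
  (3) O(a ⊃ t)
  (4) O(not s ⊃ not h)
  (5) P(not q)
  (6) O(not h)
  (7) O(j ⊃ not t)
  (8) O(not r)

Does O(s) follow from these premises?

Premise 2 gives O(a).
Applying K to premise 3 (O(a ⊃ t)) and O(a) yields O(t).
The contrapositive of premise 7 (O(j ⊃ not t)) is O(t ⊃ not j), and O(t) is already established, so O(not j).
With premise 1, O(not j ⊃ s), the K-axiom yields O(s).
Premises 4, 5, 6, 8 do not contribute to this derivation.
So O(s) follows.

Yes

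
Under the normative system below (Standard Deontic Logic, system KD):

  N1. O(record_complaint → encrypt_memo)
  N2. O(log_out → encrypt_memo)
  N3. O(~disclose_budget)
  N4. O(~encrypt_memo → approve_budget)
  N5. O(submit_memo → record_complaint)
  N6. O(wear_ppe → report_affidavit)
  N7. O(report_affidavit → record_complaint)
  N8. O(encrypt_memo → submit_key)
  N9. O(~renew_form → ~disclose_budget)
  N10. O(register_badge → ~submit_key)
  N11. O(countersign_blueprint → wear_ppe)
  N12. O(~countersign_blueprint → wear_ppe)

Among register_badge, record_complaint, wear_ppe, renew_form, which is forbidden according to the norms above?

register_badge

Premises 12 and 11 are O(~countersign_blueprint → wear_ppe) and O(countersign_blueprint → wear_ppe); every ideal world satisfies ~countersign_blueprint or countersign_blueprint, so in either case wear_ppe holds — hence O(wear_ppe).
Premise 6 is O(wear_ppe → report_affidavit); since O(wear_ppe), deontic closure gives O(report_affidavit).
Applying K to premise 7 (O(report_affidavit → record_complaint)) and O(report_affidavit) yields O(record_complaint).
Premise 1 is O(record_complaint → encrypt_memo); since O(record_complaint), deontic closure gives O(encrypt_memo).
From O(encrypt_memo) and premise 8, O(encrypt_memo → submit_key), we obtain O(submit_key).
The contrapositive of premise 10 (O(register_badge → ~submit_key)) is O(submit_key → ~register_badge), and O(submit_key) is already established, so O(~register_badge).
So O(~register_badge) holds, i.e. register_badge is forbidden. None of the other listed options is forbidden under the premises.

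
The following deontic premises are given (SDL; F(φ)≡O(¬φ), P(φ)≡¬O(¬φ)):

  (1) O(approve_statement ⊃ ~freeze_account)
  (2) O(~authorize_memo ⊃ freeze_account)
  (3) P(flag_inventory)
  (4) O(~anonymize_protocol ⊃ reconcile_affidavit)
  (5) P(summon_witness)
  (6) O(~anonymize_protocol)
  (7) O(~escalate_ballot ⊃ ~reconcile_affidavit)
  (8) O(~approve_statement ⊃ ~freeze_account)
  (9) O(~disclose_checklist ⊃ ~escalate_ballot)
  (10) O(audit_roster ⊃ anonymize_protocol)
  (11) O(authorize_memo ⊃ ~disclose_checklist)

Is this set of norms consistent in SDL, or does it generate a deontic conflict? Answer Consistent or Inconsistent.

Inconsistent

Premises 1 and 8 cover both cases: O(approve_statement ⊃ ~freeze_account) and O(~approve_statement ⊃ ~freeze_account). Since approve_statement ∨ ~approve_statement is a tautology, O(~freeze_account) follows.
Premise 2, O(~authorize_memo ⊃ freeze_account), contraposes to O(~freeze_account ⊃ authorize_memo); with O(~freeze_account) we get O(authorize_memo).
Applying K to premise 11 (O(authorize_memo ⊃ ~disclose_checklist)) and O(authorize_memo) yields O(~disclose_checklist).
Applying K to premise 9 (O(~disclose_checklist ⊃ ~escalate_ballot)) and O(~disclose_checklist) yields O(~escalate_ballot).
Applying K to premise 7 (O(~escalate_ballot ⊃ ~reconcile_affidavit)) and O(~escalate_ballot) yields O(~reconcile_affidavit).
Premise 4 is O(~anonymize_protocol ⊃ reconcile_affidavit); contrapositively O(~reconcile_affidavit ⊃ anonymize_protocol). Since O(~reconcile_affidavit) holds, K gives O(anonymize_protocol).
But premise 6 directly asserts O(~anonymize_protocol).
We now have both O(anonymize_protocol) and O(~anonymize_protocol) — anonymize_protocol is simultaneously obligatory and forbidden, violating the D-axiom.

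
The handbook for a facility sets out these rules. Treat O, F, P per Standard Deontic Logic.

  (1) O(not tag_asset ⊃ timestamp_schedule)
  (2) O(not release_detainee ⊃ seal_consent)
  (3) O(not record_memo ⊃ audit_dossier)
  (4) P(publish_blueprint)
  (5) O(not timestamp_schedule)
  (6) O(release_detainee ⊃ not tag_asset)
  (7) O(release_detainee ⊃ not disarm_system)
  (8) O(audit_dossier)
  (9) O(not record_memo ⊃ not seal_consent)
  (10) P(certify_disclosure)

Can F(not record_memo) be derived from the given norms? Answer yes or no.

Premise 5 gives O(not timestamp_schedule).
Premise 1, O(not tag_asset ⊃ timestamp_schedule), contraposes to O(not timestamp_schedule ⊃ tag_asset); with O(not timestamp_schedule) we get O(tag_asset).
Premise 6, O(release_detainee ⊃ not tag_asset), contraposes to O(tag_asset ⊃ not release_detainee); with O(tag_asset) we get O(not release_detainee).
Applying K to premise 2 (O(not release_detainee ⊃ seal_consent)) and O(not release_detainee) yields O(seal_consent).
Premise 9 is O(not record_memo ⊃ not seal_consent); contrapositively O(seal_consent ⊃ record_memo). Since O(seal_consent) holds, K gives O(record_memo).
Premises 3, 4, 7, 8, 10 do not contribute to this derivation.
So O(record_memo) holds, i.e. F(not record_memo). The claim follows.

Yes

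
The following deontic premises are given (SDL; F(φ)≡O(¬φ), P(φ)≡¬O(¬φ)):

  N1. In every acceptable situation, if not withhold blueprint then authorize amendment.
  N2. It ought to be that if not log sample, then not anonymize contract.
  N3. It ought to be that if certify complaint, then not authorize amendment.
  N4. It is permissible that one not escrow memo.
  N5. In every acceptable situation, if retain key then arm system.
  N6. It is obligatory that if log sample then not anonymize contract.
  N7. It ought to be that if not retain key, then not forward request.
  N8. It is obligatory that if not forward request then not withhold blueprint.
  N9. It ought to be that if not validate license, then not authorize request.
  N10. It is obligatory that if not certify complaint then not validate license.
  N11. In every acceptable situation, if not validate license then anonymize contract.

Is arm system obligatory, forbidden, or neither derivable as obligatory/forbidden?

Premises 2 and 6 are O(¬log_sample → ¬anonymize_contract) and O(log_sample → ¬anonymize_contract); every ideal world satisfies ¬log_sample or log_sample, so in either case ¬anonymize_contract holds — hence O(¬anonymize_contract).
Premise 11 is O(¬validate_license → anonymize_contract); contrapositively O(¬anonymize_contract → validate_license). Since O(¬anonymize_contract) holds, K gives O(validate_license).
Premise 10, O(¬certify_complaint → ¬validate_license), contraposes to O(validate_license → certify_complaint); with O(validate_license) we get O(certify_complaint).
From O(certify_complaint) and premise 3, O(certify_complaint → ¬authorize_amendment), we obtain O(¬authorize_amendment).
Premise 1 is O(¬withhold_blueprint → authorize_amendment); contrapositively O(¬authorize_amendment → withhold_blueprint). Since O(¬authorize_amendment) holds, K gives O(withhold_blueprint).
The contrapositive of premise 8 (O(¬forward_request → ¬withhold_blueprint)) is O(withhold_blueprint → forward_request), and O(withhold_blueprint) is already established, so O(forward_request).
Premise 7 is O(¬retain_key → ¬forward_request); contrapositively O(forward_request → retain_key). Since O(forward_request) holds, K gives O(retain_key).
With premise 5, O(retain_key → arm_system), the K-axiom yields O(arm_system).
Premises 4, 9 do not contribute to this derivation.
Hence arm_system is obligatory.

Obligatory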